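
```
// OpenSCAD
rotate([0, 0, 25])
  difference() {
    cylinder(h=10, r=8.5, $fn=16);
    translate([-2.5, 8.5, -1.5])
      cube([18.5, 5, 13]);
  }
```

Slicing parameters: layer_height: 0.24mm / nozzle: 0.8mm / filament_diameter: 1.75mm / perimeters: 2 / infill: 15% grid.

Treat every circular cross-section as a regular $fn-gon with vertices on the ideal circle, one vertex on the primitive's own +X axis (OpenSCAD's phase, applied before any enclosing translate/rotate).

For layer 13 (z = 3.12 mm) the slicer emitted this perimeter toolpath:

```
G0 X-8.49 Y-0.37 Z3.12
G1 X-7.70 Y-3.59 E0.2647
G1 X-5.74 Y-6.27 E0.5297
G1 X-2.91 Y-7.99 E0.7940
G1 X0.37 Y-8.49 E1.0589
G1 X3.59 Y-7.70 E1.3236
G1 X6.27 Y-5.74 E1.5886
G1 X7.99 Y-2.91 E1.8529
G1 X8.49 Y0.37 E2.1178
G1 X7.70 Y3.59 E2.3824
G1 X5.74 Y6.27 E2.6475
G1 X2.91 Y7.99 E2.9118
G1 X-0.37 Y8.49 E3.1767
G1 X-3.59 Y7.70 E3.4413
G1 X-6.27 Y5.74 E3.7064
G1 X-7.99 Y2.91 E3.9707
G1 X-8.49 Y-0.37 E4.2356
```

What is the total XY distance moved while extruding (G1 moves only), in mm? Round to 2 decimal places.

Sum the Euclidean lengths of each G1 segment: total = 53.06 mm.

53.06 mm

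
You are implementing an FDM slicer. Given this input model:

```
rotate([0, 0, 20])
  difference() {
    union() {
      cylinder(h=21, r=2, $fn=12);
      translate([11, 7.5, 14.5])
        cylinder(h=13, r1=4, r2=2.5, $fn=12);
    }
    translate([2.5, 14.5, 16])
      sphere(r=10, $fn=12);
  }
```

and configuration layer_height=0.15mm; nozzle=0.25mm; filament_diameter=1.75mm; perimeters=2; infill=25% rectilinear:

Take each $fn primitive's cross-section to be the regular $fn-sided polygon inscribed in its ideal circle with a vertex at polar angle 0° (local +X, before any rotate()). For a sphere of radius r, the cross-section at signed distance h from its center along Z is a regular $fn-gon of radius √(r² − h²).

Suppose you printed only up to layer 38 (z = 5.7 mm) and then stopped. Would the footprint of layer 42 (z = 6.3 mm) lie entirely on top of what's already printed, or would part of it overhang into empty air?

entirely on top

Compare the two slices. At z = 5.7: the cylinder: section is a regular 12-gon, circumradius r=2 (area = (12/2)·2.000²·sin(360°/12) = 12.00 mm²); the cone at (11, 7.5) does not reach this height (z outside [14.5, 27.5]); Taking the union: only the r=2 cylinder is present, so the union is just that shape — area = 12.00 mm²; the sphere at (2.5, 14.5) is not intersected at this z (|z−center|=10.300 > r=10); Taking the first minus the rest: none of the subtracted shapes is present at this height, so the result so far is unchanged — area = 12.00 mm²; (whole slice rotated 20° about Z — lengths, areas and connectivity unchanged). At z = 6.3: the r=2 cylinder contributes a regular 12-gon of circumradius 2 (area = (12/2)·2.000²·sin(360°/12) = 12.00 mm²); the cone at (11, 7.5) is absent (z outside [14.5, 27.5]); Combining (union): only the r=2 cylinder is present, so the union is just that shape — area = 12.00 mm²; the r=10 sphere at (2.5, 14.5) contributes a regular 12-gon of circumradius √(10²−9.7²) = 2.431 (area = (12/2)·2.431²·sin(360°/12) = 17.73 mm²); Subtracting the remaining from the first: starting from that combined region (12.00 mm²), the r=10 sphere at (2.5, 14.5) misses the remaining region (no effect) — area = 12.00 mm²; (rotated 20° about Z; rotation is an isometry so areas/perimeters/island counts are preserved). Checking containment: the cross-section at z = 6.3 is a subset of the cross-section at z = 5.7.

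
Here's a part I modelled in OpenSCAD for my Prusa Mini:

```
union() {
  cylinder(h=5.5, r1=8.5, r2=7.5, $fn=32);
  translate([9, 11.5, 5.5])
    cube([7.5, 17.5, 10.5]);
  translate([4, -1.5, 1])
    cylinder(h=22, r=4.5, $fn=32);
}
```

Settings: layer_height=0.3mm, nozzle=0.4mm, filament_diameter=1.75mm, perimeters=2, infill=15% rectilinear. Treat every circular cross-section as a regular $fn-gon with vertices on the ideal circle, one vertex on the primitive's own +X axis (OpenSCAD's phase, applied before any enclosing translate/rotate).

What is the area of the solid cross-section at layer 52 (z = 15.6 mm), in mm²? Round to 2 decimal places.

At z = 15.6 mm: the cone is absent (z outside [0, 5.5]); the cube at (9, 11.5) is present — its section is the full 7.5×17.5 rectangle (area 131.25 mm²); the r=4.5 cylinder at (4, -1.5) gives a regular 32-gon of circumradius 4.5 (constant along its height) (area = (32/2)·4.500²·sin(360°/32) = 63.21 mm²); Combining (union): the 2 present regions are separate (no shared area or edge), so areas and boundary lengths simply add and each stays a separate island — area = 194.46 mm². Overall, the cross-section has 2 separate islands. Net area = 194.46 mm².

194.46 mm²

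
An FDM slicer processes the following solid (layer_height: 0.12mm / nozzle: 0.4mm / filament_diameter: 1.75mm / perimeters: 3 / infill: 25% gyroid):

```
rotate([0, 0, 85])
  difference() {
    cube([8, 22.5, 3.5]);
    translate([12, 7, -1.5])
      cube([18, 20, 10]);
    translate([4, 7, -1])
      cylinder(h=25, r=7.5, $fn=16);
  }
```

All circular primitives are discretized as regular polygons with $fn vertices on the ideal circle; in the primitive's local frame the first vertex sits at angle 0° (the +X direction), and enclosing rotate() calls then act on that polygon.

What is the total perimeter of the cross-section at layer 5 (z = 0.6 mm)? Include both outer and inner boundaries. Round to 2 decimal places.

43.29 mm

At z = 0.6 mm: the cube (footprint 8×22.5) is included at this height (perimeter 61.00 mm); the cube at (12, 7) (footprint 18×20) is included at this height (perimeter 76.00 mm); the r=7.5 cylinder at (4, 7) contributes a regular 16-gon of circumradius 7.5 (perimeter = 2·16·7.500·sin(180°/16) = 46.82 mm); Subtracting the remaining from the first: starting from the 8×22.5 cube, the 18×20 cube at (12, 7) misses the remaining region (no effect); the r=7.5 cylinder at (4, 7) partially overlaps it — only the 111.18 mm² overlap (of its 172.21 mm²) is removed, clipping the outline — boundary = 43.29 mm; (whole slice rotated 85° about Z — lengths, areas and connectivity unchanged). Overall, the cross-section has 3 separate islands. Total boundary length (outer) = 43.29 mm.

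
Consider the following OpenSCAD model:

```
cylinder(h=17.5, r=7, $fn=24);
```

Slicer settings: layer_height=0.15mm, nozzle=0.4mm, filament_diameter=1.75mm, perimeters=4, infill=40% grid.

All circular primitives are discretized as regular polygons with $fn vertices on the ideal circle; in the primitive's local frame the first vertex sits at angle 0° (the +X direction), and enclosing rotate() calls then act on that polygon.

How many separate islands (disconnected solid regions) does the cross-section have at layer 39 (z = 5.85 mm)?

1

At z = 5.85 mm: the r=7 cylinder contributes a regular 24-gon of circumradius 7. Overall, the cross-section is a single solid region. Island count = 1.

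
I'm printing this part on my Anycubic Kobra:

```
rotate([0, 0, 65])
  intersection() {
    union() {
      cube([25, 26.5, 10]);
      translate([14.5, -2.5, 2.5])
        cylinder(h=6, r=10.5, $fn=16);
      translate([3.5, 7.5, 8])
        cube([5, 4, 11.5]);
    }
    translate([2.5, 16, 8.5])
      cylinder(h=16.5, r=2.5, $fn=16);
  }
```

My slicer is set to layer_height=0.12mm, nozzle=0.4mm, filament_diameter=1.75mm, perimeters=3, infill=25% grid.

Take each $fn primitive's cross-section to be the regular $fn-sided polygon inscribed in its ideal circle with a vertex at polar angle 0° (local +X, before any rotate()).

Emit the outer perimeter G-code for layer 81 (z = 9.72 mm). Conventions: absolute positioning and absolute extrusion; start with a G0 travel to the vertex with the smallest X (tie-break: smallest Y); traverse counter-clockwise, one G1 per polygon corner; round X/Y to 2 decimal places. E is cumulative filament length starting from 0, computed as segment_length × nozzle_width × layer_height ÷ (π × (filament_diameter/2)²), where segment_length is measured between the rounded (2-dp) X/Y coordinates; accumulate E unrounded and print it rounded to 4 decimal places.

G0 X-15.94 Y9.14 Z9.72
G1 X-15.79 Y8.17 E0.0196
G1 X-15.29 Y7.34 E0.0389
G1 X-14.50 Y6.76 E0.0585
G1 X-13.55 Y6.53 E0.0780
G1 X-12.59 Y6.68 E0.0974
G1 X-11.76 Y7.18 E0.1167
G1 X-11.18 Y7.97 E0.1363
G1 X-10.95 Y8.92 E0.1558
G1 X-11.10 Y9.88 E0.1752
G1 X-11.60 Y10.72 E0.1947
G1 X-12.39 Y11.29 E0.2141
G1 X-13.34 Y11.53 E0.2337
G1 X-14.30 Y11.38 E0.2531
G1 X-15.13 Y10.87 E0.2725
G1 X-15.71 Y10.08 E0.2921
G1 X-15.94 Y9.14 E0.3114

At z = 9.72 mm: the cube (footprint 25×26.5) is included at this height; the cylinder at (14.5, -2.5) does not reach this height (z outside [2.5, 8.5]); the 5×4 cube at (3.5, 7.5) contributes its full rectangle; Merging all regions: the 5×4 cube at (3.5, 7.5) lies entirely inside the 25×26.5 cube, so the union is just the 25×26.5 cube — 1 connected region; the r=2.5 cylinder at (2.5, 16) gives a regular 16-gon of circumradius 2.5 (constant along its height); Taking the intersection: the r=2.5 cylinder at (2.5, 16) lies inside the result so far, so the common part is the r=2.5 cylinder at (2.5, 16) itself — 1 connected region; (rotated 65° about Z; rotation is an isometry so areas/perimeters/island counts are preserved). The outline is a single polygon with 16 vertices. Extrusion per mm of travel: 0.4 × 0.12 / (π × 0.875²) = 0.019956. Accumulating E over each segment gives final E = 0.3114.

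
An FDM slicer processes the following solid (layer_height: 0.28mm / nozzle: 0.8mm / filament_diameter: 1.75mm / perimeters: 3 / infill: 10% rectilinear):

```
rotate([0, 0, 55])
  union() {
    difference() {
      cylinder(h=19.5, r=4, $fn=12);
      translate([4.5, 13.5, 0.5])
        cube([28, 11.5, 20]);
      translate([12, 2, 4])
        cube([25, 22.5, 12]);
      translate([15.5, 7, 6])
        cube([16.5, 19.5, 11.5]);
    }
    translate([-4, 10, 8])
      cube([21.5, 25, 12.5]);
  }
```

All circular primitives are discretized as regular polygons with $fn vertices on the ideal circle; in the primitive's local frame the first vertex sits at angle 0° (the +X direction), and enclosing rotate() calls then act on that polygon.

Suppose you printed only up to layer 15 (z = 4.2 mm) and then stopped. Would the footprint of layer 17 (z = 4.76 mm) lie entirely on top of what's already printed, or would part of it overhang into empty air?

entirely on top

Compare the two slices. At z = 4.2: the r=4 cylinder gives a regular 12-gon of circumradius 4 (constant along its height) (area = (12/2)·4.000²·sin(360°/12) = 48.00 mm²); the cube at (4.5, 13.5) is present — its section is the full 28×11.5 rectangle (area 322.00 mm²); the cube at (12, 2) is present — its section is the full 25×22.5 rectangle (area 562.50 mm²); the cube at (15.5, 7) is not intersected at this z (z outside [6, 17.5]); After the difference (first − rest): starting from the r=4 cylinder (48.00 mm²), the 28×11.5 cube at (4.5, 13.5) misses the remaining region (no effect); the 25×22.5 cube at (12, 2) misses the remaining region (no effect) — area = 48.00 mm²; the cube at (-4, 10) is absent (z outside [8, 20.5]); Combining (union): only the result so far is present, so the union is just that shape — area = 48.00 mm²; (whole slice rotated 55° about Z — lengths, areas and connectivity unchanged). At z = 4.76: the cylinder: section is a regular 12-gon, circumradius r=4 (area = (12/2)·4.000²·sin(360°/12) = 48.00 mm²); the cube at (4.5, 13.5) (footprint 28×11.5) is included at this height (area 322.00 mm²); the 25×22.5 cube at (12, 2) contributes its full rectangle (area 562.50 mm²); the cube at (15.5, 7) is not intersected at this z (z outside [6, 17.5]); Subtracting the remaining from the first: starting from the r=4 cylinder (48.00 mm²), the 28×11.5 cube at (4.5, 13.5) misses the remaining region (no effect); the 25×22.5 cube at (12, 2) misses the remaining region (no effect) — area = 48.00 mm²; the cube at (-4, 10) does not reach this height (z outside [8, 20.5]); Taking the union: only that combined region is present, so the union is just that shape — area = 48.00 mm²; (whole slice rotated 55° about Z — lengths, areas and connectivity unchanged). Checking containment: the cross-section at z = 4.76 is a subset of the cross-section at z = 4.2.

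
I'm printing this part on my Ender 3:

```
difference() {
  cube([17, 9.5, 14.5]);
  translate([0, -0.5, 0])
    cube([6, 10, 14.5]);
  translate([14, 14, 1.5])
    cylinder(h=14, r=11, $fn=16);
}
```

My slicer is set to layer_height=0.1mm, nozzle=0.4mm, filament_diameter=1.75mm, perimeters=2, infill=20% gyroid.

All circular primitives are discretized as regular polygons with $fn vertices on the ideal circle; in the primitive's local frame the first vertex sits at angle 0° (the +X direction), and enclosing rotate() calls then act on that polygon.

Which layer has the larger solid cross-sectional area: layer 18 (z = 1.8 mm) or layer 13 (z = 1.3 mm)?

layer 13 (z = 1.3 mm)

Layer 18 (z = 1.8): the cube (footprint 17×9.5) is included at this height (area 161.50 mm²); the cube at (0, -0.5) (footprint 6×10) is included at this height (area 60.00 mm²); the cylinder at (14, 14): section is a regular 16-gon, circumradius r=11 (area = (16/2)·11.000²·sin(360°/16) = 370.44 mm²); Taking the first minus the rest: starting from the 17×9.5 cube (161.50 mm²), the 6×10 cube at (0, -0.5) partially overlaps it — only the 57.00 mm² overlap (of its 60.00 mm²) is removed, clipping the outline; the r=11 cylinder at (14, 14) partially overlaps it — only the 60.85 mm² overlap (of its 370.44 mm²) is removed, clipping the outline — area = 43.65 mm². So its area = 43.65 mm². Layer 13 (z = 1.3): the cube (footprint 17×9.5) is included at this height (area 161.50 mm²); the cube at (0, -0.5) is present — its section is the full 6×10 rectangle (area 60.00 mm²); the cylinder at (14, 14) is absent (z outside [1.5, 15.5]); Subtracting the remaining from the first: starting from the 17×9.5 cube (161.50 mm²), the 6×10 cube at (0, -0.5) partially overlaps it — only the 57.00 mm² overlap (of its 60.00 mm²) is removed, clipping the outline — area = 104.50 mm². So its area = 104.50 mm². Layer 13 is larger (104.50 vs 43.65 mm²).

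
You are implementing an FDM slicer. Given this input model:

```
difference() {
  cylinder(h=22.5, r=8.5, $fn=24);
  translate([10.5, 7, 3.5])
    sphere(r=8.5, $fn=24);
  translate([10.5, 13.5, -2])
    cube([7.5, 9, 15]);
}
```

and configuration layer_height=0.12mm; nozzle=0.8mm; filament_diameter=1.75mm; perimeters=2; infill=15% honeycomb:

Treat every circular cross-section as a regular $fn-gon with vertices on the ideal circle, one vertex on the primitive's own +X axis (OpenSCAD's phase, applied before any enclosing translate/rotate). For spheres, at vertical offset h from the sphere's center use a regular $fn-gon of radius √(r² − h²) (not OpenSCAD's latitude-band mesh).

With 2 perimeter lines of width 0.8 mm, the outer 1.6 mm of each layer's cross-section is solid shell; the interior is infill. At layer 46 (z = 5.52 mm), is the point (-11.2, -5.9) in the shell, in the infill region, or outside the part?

At z = 5.52 mm: the cylinder: section is a regular 24-gon, circumradius r=8.5; the sphere at (10.5, 7): section is a regular 24-gon, circumradius = √(r²−h²) = √(8.5²−2.02²) = 8.256; the 7.5×9 cube at (10.5, 13.5) contributes its full rectangle; After the difference (first − rest): starting from the r=8.5 cylinder, the r=8.5 sphere at (10.5, 7) partially overlaps it — only the 30.09 mm² overlap (of its 211.72 mm²) is removed, clipping the outline; the 7.5×9 cube at (10.5, 13.5) misses the remaining region (no effect) — 1 connected region. Overall, the cross-section is a single solid region. The nearest boundary edge runs (-6.01, -6.01)→(-7.36, -4.25); distance from the point to it = 4.18 mm. The point is not inside any of the regions above, so it lies outside the cross-section (4.18 mm from the nearest boundary).

outside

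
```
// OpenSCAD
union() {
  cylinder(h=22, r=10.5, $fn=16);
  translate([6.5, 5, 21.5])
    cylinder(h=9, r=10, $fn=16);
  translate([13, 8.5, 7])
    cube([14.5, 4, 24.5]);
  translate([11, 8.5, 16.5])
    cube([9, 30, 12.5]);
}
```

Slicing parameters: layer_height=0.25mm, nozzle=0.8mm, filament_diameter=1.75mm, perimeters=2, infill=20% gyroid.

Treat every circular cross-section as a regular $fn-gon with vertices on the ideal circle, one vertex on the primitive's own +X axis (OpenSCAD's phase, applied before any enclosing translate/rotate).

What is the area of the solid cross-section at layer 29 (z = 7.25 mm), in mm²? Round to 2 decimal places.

At z = 7.25 mm: the r=10.5 cylinder gives a regular 16-gon of circumradius 10.5 (constant along its height) (area = (16/2)·10.500²·sin(360°/16) = 337.53 mm²); the cylinder at (6.5, 5) is absent (z outside [21.5, 30.5]); the cube at (13, 8.5) is present — its section is the full 14.5×4 rectangle (area 58.00 mm²); the cube at (11, 8.5) is absent (z outside [16.5, 29]); Merging all regions: the 2 present regions are separate (no shared area or edge), so areas and boundary lengths simply add and each stays a separate island — area = 395.53 mm². Overall, the cross-section has 2 separate islands. Net area = 395.53 mm².

395.53 mm²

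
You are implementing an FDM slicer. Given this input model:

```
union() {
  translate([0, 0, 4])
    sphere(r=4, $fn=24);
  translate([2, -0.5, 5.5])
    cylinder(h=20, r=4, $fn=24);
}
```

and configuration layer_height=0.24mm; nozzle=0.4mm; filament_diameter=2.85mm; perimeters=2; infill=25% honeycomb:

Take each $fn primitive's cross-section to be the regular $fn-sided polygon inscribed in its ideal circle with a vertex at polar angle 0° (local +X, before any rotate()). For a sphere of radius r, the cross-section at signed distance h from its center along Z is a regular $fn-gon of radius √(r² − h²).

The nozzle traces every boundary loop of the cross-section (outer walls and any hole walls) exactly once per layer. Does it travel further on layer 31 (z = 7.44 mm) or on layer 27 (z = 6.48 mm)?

Layer 31 (z = 7.44): the sphere: section is a regular 24-gon, circumradius = √(r²−h²) = √(4²−3.44²) = 2.041 (perimeter = 2·24·2.041·sin(180°/24) = 12.79 mm); the r=4 cylinder at (2, -0.5) gives a regular 24-gon of circumradius 4 (constant along its height) (perimeter = 2·24·4.000·sin(180°/24) = 25.06 mm); Combining (union): the regions partially overlap (shared area 12.79 mm²), so the edge portions inside another operand are dropped and the merged outline is re-measured after clipping — boundary = 25.11 mm. So its perimeter = 25.11 mm. Layer 27 (z = 6.48): the r=4 sphere contributes a regular 24-gon of circumradius √(4²−2.48²) = 3.138 (perimeter = 2·24·3.138·sin(180°/24) = 19.66 mm); the cylinder at (2, -0.5): section is a regular 24-gon, circumradius r=4 (perimeter = 2·24·4.000·sin(180°/24) = 25.06 mm); Taking the union: the regions partially overlap (shared area 24.39 mm²), so the edge portions inside another operand are dropped and the merged outline is re-measured after clipping — boundary = 26.91 mm. So its perimeter = 26.91 mm. Layer 27 is larger (26.91 vs 25.11 mm).

layer 27 (z = 6.48 mm)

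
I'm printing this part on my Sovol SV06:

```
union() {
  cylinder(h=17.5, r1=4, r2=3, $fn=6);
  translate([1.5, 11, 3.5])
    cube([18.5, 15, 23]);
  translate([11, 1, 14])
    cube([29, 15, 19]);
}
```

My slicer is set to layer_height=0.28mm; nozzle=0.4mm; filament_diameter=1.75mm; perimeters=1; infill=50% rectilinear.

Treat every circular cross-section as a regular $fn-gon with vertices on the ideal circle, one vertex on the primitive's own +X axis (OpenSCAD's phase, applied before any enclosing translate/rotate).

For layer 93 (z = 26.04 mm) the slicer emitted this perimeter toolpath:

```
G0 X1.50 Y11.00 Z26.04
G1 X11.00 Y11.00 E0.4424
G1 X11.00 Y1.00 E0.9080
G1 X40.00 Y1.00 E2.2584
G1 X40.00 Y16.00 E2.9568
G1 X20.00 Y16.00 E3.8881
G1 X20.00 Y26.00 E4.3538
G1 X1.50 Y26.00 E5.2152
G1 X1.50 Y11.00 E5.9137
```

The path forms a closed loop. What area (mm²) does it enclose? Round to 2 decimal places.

Apply the shoelace formula to the sequence of (X, Y) vertices; enclosed area = 667.50 mm².

667.50 mm²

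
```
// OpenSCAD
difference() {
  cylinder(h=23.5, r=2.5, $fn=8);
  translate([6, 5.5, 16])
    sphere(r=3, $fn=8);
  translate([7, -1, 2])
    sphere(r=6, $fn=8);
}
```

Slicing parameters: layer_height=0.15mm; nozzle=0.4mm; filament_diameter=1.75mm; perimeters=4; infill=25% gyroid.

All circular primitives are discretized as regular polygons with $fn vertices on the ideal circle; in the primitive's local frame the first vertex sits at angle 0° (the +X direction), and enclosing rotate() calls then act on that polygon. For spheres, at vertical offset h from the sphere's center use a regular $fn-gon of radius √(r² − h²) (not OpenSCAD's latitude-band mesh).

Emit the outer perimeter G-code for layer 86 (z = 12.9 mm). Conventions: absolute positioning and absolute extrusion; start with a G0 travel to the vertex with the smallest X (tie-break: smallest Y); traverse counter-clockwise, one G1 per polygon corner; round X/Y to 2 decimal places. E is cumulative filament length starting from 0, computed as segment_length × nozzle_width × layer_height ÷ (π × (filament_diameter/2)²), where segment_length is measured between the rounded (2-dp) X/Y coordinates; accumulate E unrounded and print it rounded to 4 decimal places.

G0 X-2.50 Y0.00 Z12.90
G1 X-1.77 Y-1.77 E0.0478
G1 X0.00 Y-2.50 E0.0955
G1 X1.77 Y-1.77 E0.1433
G1 X2.50 Y0.00 E0.1910
G1 X1.77 Y1.77 E0.2388
G1 X0.00 Y2.50 E0.2866
G1 X-1.77 Y1.77 E0.3343
G1 X-2.50 Y0.00 E0.3821

At z = 12.9 mm: the cylinder: section is a regular 8-gon, circumradius r=2.5; the sphere at (6, 5.5) does not reach this height (|z−center|=3.100 > r=3); the sphere at (7, -1) is absent (|z−center|=10.900 > r=6); Taking the first minus the rest: none of the subtracted shapes is present at this height, so the r=2.5 cylinder is unchanged — 1 connected region. The outline is a single polygon with 8 vertices. Extrusion per mm of travel: 0.4 × 0.15 / (π × 0.875²) = 0.024945. Accumulating E over each segment gives final E = 0.3821.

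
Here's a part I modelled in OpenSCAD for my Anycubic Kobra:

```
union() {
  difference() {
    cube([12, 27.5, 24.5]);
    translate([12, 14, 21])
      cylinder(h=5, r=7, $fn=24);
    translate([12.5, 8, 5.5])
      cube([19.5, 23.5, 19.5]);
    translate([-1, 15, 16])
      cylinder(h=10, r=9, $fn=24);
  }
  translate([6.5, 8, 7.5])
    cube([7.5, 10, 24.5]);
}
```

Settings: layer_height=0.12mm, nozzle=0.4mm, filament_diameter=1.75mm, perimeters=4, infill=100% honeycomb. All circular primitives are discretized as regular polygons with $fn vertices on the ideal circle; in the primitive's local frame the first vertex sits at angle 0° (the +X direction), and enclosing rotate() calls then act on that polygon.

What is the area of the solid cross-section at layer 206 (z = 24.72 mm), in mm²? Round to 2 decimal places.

At z = 24.72 mm: the cube does not reach this height (z outside [0, 24.5]); the cylinder at (12, 14): section is a regular 24-gon, circumradius r=7 (area = (24/2)·7.000²·sin(360°/24) = 152.19 mm²); the 19.5×23.5 cube at (12.5, 8) contributes its full rectangle (area 458.25 mm²); the cylinder at (-1, 15): section is a regular 24-gon, circumradius r=9 (area = (24/2)·9.000²·sin(360°/24) = 251.57 mm²); Taking the first minus the rest: the first operand is absent here, so nothing remains; the cube at (6.5, 8) is present — its section is the full 7.5×10 rectangle (area 75.00 mm²); Merging all regions: only the 7.5×10 cube at (6.5, 8) is present, so the union is just that shape — area = 75.00 mm². Overall, the cross-section is a single solid region. Net area = 75.00 mm².

75.00 mm²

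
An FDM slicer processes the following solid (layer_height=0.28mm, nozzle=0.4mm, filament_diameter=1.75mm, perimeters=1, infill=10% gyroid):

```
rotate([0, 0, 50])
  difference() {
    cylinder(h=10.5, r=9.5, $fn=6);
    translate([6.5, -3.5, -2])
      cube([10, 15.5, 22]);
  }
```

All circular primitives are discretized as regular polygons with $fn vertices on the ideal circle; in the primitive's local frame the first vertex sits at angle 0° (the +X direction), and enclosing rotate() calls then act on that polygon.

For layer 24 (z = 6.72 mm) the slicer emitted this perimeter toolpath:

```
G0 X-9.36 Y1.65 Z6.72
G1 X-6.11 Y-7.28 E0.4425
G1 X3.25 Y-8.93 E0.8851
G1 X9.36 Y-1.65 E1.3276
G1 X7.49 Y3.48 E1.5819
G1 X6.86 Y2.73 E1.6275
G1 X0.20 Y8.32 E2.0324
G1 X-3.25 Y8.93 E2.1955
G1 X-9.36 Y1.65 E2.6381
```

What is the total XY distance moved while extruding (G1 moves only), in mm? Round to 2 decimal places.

56.65 mm

Sum the Euclidean lengths of each G1 segment: total = 56.65 mm.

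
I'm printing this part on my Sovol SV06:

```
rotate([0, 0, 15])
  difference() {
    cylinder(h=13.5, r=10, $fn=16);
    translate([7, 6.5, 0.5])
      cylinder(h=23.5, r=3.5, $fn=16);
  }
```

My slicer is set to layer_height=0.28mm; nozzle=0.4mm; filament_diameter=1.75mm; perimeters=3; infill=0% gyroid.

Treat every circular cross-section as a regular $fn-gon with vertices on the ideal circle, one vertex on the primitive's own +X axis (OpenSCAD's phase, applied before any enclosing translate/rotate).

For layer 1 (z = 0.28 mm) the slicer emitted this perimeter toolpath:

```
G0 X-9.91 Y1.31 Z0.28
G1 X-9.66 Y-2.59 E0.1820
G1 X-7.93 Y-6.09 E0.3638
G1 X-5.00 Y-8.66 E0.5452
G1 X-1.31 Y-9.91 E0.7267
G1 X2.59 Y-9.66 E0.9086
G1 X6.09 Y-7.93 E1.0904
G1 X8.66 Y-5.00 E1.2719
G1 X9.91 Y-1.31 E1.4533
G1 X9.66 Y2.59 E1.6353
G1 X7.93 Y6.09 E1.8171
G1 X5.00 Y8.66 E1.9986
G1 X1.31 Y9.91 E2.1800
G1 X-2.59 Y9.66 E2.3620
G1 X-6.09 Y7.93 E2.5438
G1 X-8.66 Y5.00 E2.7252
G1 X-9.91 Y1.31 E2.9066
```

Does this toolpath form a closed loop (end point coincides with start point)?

Start point (G0): (-9.91, 1.31). End point (last G1): the path returns to the start — closed.

yes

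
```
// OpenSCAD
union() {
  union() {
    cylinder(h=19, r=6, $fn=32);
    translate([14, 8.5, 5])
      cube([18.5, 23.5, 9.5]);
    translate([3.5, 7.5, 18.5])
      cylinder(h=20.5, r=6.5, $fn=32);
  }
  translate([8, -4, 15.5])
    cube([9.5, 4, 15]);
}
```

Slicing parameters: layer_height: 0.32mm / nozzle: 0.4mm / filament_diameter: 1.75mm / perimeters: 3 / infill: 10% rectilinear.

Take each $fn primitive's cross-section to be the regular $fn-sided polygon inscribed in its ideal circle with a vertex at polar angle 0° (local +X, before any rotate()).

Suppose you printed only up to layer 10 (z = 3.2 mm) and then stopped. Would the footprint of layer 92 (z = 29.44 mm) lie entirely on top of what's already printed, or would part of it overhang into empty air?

part overhangs

Compare the two slices. At z = 3.2: the r=6 cylinder gives a regular 32-gon of circumradius 6 (constant along its height) (area = (32/2)·6.000²·sin(360°/32) = 112.37 mm²); the cube at (14, 8.5) is not intersected at this z (z outside [5, 14.5]); the cylinder at (3.5, 7.5) is absent (z outside [18.5, 39]); Merging all regions: only the r=6 cylinder is present, so the union is just that shape — area = 112.37 mm²; the cube at (8, -4) does not reach this height (z outside [15.5, 30.5]); Merging all regions: only the result so far is present, so the union is just that shape — area = 112.37 mm². At z = 29.44: the cylinder is not intersected at this z (z outside [0, 19]); the cube at (14, 8.5) does not reach this height (z outside [5, 14.5]); the r=6.5 cylinder at (3.5, 7.5) contributes a regular 32-gon of circumradius 6.5 (area = (32/2)·6.500²·sin(360°/32) = 131.88 mm²); Merging all regions: only the r=6.5 cylinder at (3.5, 7.5) is present, so the union is just that shape — area = 131.88 mm²; the cube at (8, -4) (footprint 9.5×4) is included at this height (area 38.00 mm²); Merging all regions: the 2 present regions are separate (no shared area or edge), so areas and boundary lengths simply add and each stays a separate island — area = 169.88 mm². Checking containment: at z = 29.44 the cross-section extends beyond the z = 3.2 cross-section by about 142.92 mm².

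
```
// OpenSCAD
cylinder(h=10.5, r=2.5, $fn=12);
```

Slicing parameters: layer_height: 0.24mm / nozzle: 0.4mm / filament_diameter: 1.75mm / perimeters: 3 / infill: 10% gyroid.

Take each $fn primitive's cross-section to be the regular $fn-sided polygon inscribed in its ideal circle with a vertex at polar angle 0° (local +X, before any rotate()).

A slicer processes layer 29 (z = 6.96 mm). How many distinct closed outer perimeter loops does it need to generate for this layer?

At z = 6.96 mm: the r=2.5 cylinder gives a regular 12-gon of circumradius 2.5 (constant along its height). The result has 1 disconnected region.

1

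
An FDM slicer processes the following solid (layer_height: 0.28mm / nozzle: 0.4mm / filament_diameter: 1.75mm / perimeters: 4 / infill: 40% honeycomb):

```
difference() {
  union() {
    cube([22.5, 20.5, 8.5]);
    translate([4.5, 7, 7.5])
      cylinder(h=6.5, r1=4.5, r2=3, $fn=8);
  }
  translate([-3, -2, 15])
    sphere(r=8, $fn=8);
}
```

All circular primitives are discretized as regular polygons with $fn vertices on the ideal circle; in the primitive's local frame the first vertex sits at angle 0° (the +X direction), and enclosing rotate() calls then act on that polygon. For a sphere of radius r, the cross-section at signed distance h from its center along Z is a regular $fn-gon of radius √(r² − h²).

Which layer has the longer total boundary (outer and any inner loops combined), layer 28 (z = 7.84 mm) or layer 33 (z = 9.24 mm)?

layer 28 (z = 7.84 mm)

Layer 28 (z = 7.84): the cube is present — its section is the full 22.5×20.5 rectangle (perimeter 86.00 mm); the cone at (4.5, 7) (r1=4.5→r2=3) has section circumradius 4.422 here — a regular 8-gon (perimeter = 2·8·4.422·sin(180°/8) = 27.07 mm); Taking the union: the cone at (4.5, 7) lies entirely inside the 22.5×20.5 cube, so the union is just the 22.5×20.5 cube — boundary = 86.00 mm; the r=8 sphere at (-3, -2) contributes a regular 8-gon of circumradius √(8²−7.16²) = 3.569 (perimeter = 2·8·3.569·sin(180°/8) = 21.85 mm); Taking the first minus the rest: starting from the result so far, the r=8 sphere at (-3, -2) misses the remaining region (no effect) — boundary = 86.00 mm. So its perimeter = 86.00 mm. Layer 33 (z = 9.24): the cube does not reach this height (z outside [0, 8.5]); the cone at (4.5, 7) (r1=4.5→r2=3) has section circumradius 4.098 here — a regular 8-gon (perimeter = 2·8·4.098·sin(180°/8) = 25.09 mm); Merging all regions: only the cone at (4.5, 7) is present, so the union is just that shape — boundary = 25.09 mm; the r=8 sphere at (-3, -2) slices to a regular 8-gon of circumradius 5.552 (√(r²−h²) with h=5.76 from center) (perimeter = 2·8·5.552·sin(180°/8) = 33.99 mm); Subtracting the remaining from the first: starting from that combined region, the r=8 sphere at (-3, -2) misses the remaining region (no effect) — boundary = 25.09 mm. So its perimeter = 25.09 mm. Layer 28 is larger (86.00 vs 25.09 mm).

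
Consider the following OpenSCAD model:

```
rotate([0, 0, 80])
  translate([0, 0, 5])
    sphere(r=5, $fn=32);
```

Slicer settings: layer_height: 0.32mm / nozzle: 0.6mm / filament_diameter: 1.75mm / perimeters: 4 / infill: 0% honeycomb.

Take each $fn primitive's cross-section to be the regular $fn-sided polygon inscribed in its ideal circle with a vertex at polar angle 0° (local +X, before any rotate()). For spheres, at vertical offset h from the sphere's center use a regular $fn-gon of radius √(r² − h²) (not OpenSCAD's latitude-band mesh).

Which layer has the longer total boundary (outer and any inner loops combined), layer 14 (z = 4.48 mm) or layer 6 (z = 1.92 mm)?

Layer 14 (z = 4.48): the r=5 sphere contributes a regular 32-gon of circumradius √(5²−0.52²) = 4.973 (perimeter = 2·32·4.973·sin(180°/32) = 31.20 mm); (whole slice rotated 80° about Z — lengths, areas and connectivity unchanged). So its perimeter = 31.20 mm. Layer 6 (z = 1.92): the sphere: section is a regular 32-gon, circumradius = √(r²−h²) = √(5²−3.08²) = 3.939 (perimeter = 2·32·3.939·sin(180°/32) = 24.71 mm); (rotated 80° about Z; rotation is an isometry so areas/perimeters/island counts are preserved). So its perimeter = 24.71 mm. Layer 14 is larger (31.20 vs 24.71 mm).

layer 14 (z = 4.48 mm)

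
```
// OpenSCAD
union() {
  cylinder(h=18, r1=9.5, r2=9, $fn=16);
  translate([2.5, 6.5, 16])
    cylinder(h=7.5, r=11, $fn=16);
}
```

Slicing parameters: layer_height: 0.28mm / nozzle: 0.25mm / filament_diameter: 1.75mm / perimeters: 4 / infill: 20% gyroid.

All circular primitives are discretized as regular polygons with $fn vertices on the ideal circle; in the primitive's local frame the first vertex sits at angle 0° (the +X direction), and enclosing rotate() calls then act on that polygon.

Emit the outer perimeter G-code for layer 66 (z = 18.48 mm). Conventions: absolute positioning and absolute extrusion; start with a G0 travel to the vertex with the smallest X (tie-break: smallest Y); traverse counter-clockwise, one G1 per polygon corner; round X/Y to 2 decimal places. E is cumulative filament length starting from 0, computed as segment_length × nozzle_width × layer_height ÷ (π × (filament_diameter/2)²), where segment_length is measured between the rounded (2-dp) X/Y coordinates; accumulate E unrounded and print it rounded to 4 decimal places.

At z = 18.48 mm: the cone is not intersected at this z (z outside [0, 18]); the r=11 cylinder at (2.5, 6.5) gives a regular 16-gon of circumradius 11 (constant along its height); Combining (union): only the r=11 cylinder at (2.5, 6.5) is present, so the union is just that shape — 1 connected region. The outline is a single polygon with 16 vertices. Extrusion per mm of travel: 0.25 × 0.28 / (π × 0.875²) = 0.029103. Accumulating E over each segment gives final E = 1.9984.

G0 X-8.50 Y6.50 Z18.48
G1 X-7.66 Y2.29 E0.1249
G1 X-5.28 Y-1.28 E0.2498
G1 X-1.71 Y-3.66 E0.3747
G1 X2.50 Y-4.50 E0.4996
G1 X6.71 Y-3.66 E0.6245
G1 X10.28 Y-1.28 E0.7494
G1 X12.66 Y2.29 E0.8743
G1 X13.50 Y6.50 E0.9992
G1 X12.66 Y10.71 E1.1242
G1 X10.28 Y14.28 E1.2490
G1 X6.71 Y16.66 E1.3739
G1 X2.50 Y17.50 E1.4988
G1 X-1.71 Y16.66 E1.6238
G1 X-5.28 Y14.28 E1.7486
G1 X-7.66 Y10.71 E1.8735
G1 X-8.50 Y6.50 E1.9984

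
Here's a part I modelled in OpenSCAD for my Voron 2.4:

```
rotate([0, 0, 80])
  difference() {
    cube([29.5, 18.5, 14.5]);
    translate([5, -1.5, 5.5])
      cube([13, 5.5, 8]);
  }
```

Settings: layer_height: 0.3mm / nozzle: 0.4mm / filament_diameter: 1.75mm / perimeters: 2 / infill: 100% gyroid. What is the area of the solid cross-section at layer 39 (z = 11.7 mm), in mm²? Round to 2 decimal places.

At z = 11.7 mm: the cube (footprint 29.5×18.5) is included at this height (area 545.75 mm²); the cube at (5, -1.5) is present — its section is the full 13×5.5 rectangle (area 71.50 mm²); After the difference (first − rest): starting from the 29.5×18.5 cube (545.75 mm²), the 13×5.5 cube at (5, -1.5) partially overlaps it — only the 52.00 mm² overlap (of its 71.50 mm²) is removed, clipping the outline — area = 493.75 mm²; (rotated 80° about Z; rotation is an isometry so areas/perimeters/island counts are preserved). Overall, the cross-section is a single solid region. Net area = 493.75 mm².

493.75 mm²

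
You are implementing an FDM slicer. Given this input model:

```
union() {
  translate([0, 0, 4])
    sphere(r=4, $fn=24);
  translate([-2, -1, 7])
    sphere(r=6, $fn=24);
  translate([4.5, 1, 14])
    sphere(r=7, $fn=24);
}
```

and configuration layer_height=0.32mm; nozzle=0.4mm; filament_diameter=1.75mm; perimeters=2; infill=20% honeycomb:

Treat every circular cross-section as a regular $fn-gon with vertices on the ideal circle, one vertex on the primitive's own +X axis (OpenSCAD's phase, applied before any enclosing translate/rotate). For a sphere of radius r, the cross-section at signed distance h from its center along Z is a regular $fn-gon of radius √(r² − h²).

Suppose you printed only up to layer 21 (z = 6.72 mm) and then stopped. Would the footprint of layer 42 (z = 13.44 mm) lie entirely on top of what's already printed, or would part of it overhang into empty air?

part overhangs

Compare the two slices. At z = 6.72: the r=4 sphere contributes a regular 24-gon of circumradius √(4²−2.72²) = 2.933 (area = (24/2)·2.933²·sin(360°/24) = 26.72 mm²); the sphere at (-2, -1): section is a regular 24-gon, circumradius = √(r²−h²) = √(6²−0.28²) = 5.993 (area = (24/2)·5.993²·sin(360°/24) = 111.57 mm²); the sphere at (4.5, 1) does not reach this height (|z−center|=7.280 > r=7); Combining (union): the r=4 sphere lies entirely inside the r=6 sphere at (-2, -1), so the union is just the r=6 sphere at (-2, -1) — area = 111.57 mm². At z = 13.44: the sphere does not reach this height (|z−center|=9.440 > r=4); the sphere at (-2, -1) is absent (|z−center|=6.440 > r=6); the r=7 sphere at (4.5, 1) slices to a regular 24-gon of circumradius 6.978 (√(r²−h²) with h=0.56 from center) (area = (24/2)·6.978²·sin(360°/24) = 151.21 mm²); Merging all regions: only the r=7 sphere at (4.5, 1) is present, so the union is just that shape — area = 151.21 mm². Checking containment: at z = 13.44 the cross-section extends beyond the z = 6.72 cross-section by about 104.31 mm².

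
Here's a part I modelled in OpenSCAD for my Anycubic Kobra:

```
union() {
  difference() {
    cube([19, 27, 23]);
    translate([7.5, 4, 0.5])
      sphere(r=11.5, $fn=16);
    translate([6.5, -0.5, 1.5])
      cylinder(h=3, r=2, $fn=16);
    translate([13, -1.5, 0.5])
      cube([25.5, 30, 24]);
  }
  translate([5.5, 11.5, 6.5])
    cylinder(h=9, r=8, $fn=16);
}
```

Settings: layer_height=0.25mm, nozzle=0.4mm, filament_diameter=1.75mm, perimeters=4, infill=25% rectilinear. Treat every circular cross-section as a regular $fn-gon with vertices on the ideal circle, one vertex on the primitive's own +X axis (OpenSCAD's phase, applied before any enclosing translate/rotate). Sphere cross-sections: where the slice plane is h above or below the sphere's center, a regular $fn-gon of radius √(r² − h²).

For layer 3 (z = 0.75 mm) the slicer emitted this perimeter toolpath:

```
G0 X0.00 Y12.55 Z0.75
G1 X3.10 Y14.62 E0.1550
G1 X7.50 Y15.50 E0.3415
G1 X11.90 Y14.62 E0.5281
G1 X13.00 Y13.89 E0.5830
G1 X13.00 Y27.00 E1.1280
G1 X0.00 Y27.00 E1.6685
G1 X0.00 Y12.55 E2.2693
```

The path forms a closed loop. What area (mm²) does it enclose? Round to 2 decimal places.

160.68 mm²

Apply the shoelace formula to the sequence of (X, Y) vertices; enclosed area = 160.68 mm².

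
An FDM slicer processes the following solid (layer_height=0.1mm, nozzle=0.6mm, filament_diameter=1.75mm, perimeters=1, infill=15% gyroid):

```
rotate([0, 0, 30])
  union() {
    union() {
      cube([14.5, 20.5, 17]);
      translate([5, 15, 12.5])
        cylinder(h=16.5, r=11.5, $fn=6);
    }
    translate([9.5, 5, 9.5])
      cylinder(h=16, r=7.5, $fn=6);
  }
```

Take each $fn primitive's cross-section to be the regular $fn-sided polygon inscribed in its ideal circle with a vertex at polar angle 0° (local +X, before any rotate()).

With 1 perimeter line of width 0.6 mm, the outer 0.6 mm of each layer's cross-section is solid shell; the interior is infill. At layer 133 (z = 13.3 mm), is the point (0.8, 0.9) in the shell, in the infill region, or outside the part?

At z = 13.3 mm: the cube (footprint 14.5×20.5) is included at this height; the r=11.5 cylinder at (5, 15) gives a regular 6-gon of circumradius 11.5 (constant along its height); Combining (union): the regions partially overlap (shared area 210.78 mm²), so overlapping operands fuse into one piece — 1 connected region; the r=7.5 cylinder at (9.5, 5) gives a regular 6-gon of circumradius 7.5 (constant along its height); Taking the union: the regions partially overlap (shared area 122.81 mm²), so overlapping operands fuse into one piece — 1 connected region; (rotated 30° about Z; rotation is an isometry so areas/perimeters/island counts are preserved). Overall, the cross-section is a single solid region. Undo the 30° rotation: the query point maps to (1.143, 0.379) in the un-rotated model frame. The nearest boundary edge runs (4.89, 0.00)→(0.00, 0.00); distance from the point to it = 0.38 mm. The point is inside the cross-section, 0.38 mm from the nearest boundary — within the 0.6 mm shell band (1 × 0.6).

shell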